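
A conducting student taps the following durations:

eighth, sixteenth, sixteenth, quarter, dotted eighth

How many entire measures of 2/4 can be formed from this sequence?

1

One bar of 2/4 = 8 sixteenth notes.
Each duration in sixteenth notes: eighth = 2; sixteenth = 1; sixteenth = 1; quarter = 4; dotted eighth = 3.
Altogether 2 + 1 + 1 + 4 + 3 = 11.
11 ÷ 8 = 1 complete bar with 3 left over.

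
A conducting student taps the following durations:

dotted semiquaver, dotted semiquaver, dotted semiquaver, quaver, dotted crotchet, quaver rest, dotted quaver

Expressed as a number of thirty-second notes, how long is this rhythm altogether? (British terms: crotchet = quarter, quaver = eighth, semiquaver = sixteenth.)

35

In thirty-second notes: dotted semiquaver = 3; dotted semiquaver = 3; dotted semiquaver = 3; quaver = 4; dotted crotchet = 12; quaver rest = 4; dotted quaver = 6.
Altogether 3 + 3 + 3 + 4 + 12 + 4 + 6 = 35 thirty-second notes.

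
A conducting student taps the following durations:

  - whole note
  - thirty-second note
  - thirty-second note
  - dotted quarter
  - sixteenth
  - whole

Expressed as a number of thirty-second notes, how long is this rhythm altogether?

In thirty-second notes: whole note = 32; thirty-second note = 1; thirty-second note = 1; dotted quarter = 12; sixteenth = 2; whole = 32.
Altogether 32 + 1 + 1 + 12 + 2 + 32 = 80 thirty-second notes.

80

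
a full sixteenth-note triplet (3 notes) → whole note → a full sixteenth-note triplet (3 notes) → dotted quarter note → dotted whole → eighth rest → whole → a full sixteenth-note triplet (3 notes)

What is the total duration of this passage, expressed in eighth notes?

35

Convert each value to eighth notes: a full sixteenth-note triplet (3 notes) (three triplet sixteenths span one eighth) = 1; whole note = 8; a full sixteenth-note triplet (3 notes) (three triplet sixteenths span one eighth) = 1; dotted quarter note = 3; dotted whole = 12; eighth rest = 1; whole = 8; a full sixteenth-note triplet (3 notes) (three triplet sixteenths span one eighth) = 1.
Total: 1 + 8 + 1 + 3 + 12 + 1 + 8 + 1 = 35 eighth notes.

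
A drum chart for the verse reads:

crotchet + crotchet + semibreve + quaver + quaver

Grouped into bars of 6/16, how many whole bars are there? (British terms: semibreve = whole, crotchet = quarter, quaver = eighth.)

4

One bar of 6/16 = 3 eighth notes.
In eighth notes: crotchet = 2; crotchet = 2; semibreve = 8; quaver = 1; quaver = 1.
Altogether 2 + 2 + 8 + 1 + 1 = 14.
14 ÷ 3 = 4 complete bars with 2 left over.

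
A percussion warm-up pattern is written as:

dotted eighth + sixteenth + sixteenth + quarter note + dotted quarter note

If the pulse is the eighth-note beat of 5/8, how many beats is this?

7.5

One eighth-note beat = 2 sixteenth notes.
Working in sixteenth notes: dotted eighth = 3; sixteenth = 1; sixteenth = 1; quarter note = 4; dotted quarter note = 6.
Sum: 3 + 1 + 1 + 4 + 6 = 15.
15 ÷ 2 = 7.5 beats.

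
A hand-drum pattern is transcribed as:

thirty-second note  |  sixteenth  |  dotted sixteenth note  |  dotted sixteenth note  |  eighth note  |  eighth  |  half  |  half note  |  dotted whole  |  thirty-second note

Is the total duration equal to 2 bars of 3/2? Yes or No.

One bar of 3/2 = 48 thirty-second notes, so 2 bars = 96.
Each duration in thirty-second notes: thirty-second note = 1; sixteenth = 2; dotted sixteenth note = 3; dotted sixteenth note = 3; eighth note = 4; eighth = 4; half = 16; half note = 16; dotted whole = 48; thirty-second note = 1.
Total: 1 + 2 + 3 + 3 + 4 + 4 + 16 + 16 + 48 + 1 = 98.
98 exceeds 96, so the answer is No.

No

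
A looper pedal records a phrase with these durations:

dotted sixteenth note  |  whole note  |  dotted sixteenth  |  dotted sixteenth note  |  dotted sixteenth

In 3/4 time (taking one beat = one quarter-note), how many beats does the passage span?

One quarter-note beat = 8 thirty-second notes.
In thirty-second notes: dotted sixteenth note = 3; whole note = 32; dotted sixteenth = 3; dotted sixteenth note = 3; dotted sixteenth = 3.
Sum: 3 + 32 + 3 + 3 + 3 = 44.
44 ÷ 8 = 5.5 beats.

5.5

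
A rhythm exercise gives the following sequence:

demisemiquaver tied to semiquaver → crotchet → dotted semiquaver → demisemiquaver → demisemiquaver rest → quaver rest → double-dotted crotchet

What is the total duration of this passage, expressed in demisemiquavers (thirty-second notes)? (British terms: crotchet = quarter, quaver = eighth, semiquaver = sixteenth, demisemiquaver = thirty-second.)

Working in thirty-second notes: demisemiquaver tied to semiquaver (demisemiquaver + semiquaver) = 3; crotchet = 8; dotted semiquaver = 3; demisemiquaver = 1; demisemiquaver rest = 1; quaver rest = 4; double-dotted crotchet = 14.
Sum: 3 + 8 + 3 + 1 + 1 + 4 + 14 = 34 thirty-second notes.

34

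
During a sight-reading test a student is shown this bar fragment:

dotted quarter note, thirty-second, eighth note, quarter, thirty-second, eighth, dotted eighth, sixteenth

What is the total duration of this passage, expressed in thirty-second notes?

38

In thirty-second notes: dotted quarter note = 12; thirty-second = 1; eighth note = 4; quarter = 8; thirty-second = 1; eighth = 4; dotted eighth = 6; sixteenth = 2.
Adding: 12 + 1 + 4 + 8 + 1 + 4 + 6 + 2 = 38 thirty-second notes.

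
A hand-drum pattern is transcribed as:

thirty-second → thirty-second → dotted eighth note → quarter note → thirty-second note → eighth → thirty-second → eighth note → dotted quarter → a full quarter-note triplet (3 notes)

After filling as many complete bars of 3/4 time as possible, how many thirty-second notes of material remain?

One bar of 3/4 = 24 thirty-second notes.
Express everything in thirty-second notes: thirty-second = 1; thirty-second = 1; dotted eighth note = 6; quarter note = 8; thirty-second note = 1; eighth = 4; thirty-second = 1; eighth note = 4; dotted quarter = 12; a full quarter-note triplet (3 notes) (three triplet quarters span one half) = 16.
Altogether 1 + 1 + 6 + 8 + 1 + 4 + 1 + 4 + 12 + 16 = 54.
54 ÷ 24 = 2 complete bars with 6 thirty-second notes remaining.

6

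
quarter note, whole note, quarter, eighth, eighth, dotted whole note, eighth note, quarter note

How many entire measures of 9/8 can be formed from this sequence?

One bar of 9/8 = 9 eighth notes.
Express everything in eighth notes: quarter note = 2; whole note = 8; quarter = 2; eighth = 1; eighth = 1; dotted whole note = 12; eighth note = 1; quarter note = 2.
Adding: 2 + 8 + 2 + 1 + 1 + 12 + 1 + 2 = 29.
29 ÷ 9 = 3 complete bars with 2 left over.

3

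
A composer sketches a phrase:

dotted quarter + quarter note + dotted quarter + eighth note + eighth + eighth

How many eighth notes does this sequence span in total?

Convert each value to eighth notes: dotted quarter = 3; quarter note = 2; dotted quarter = 3; eighth note = 1; eighth = 1; eighth = 1.
Total: 3 + 2 + 3 + 1 + 1 + 1 = 11 eighth notes.

11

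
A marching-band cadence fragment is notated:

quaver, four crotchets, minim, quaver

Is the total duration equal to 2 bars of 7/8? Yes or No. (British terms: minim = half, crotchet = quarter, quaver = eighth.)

One bar of 7/8 = 7 eighth notes, so 2 bars = 14.
Convert each value to eighth notes: quaver = 1; crotchet = 2; crotchet = 2; crotchet = 2; crotchet = 2; minim = 4; quaver = 1.
Altogether 1 + 2 + 2 + 2 + 2 + 4 + 1 = 14.
14 equals 14, so the answer is Yes.

Yes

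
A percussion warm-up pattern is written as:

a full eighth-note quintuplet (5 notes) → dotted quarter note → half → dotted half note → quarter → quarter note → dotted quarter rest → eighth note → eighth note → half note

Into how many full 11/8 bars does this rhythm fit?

One bar of 11/8 = 11 eighth notes.
Working in eighth notes: a full eighth-note quintuplet (5 notes) (five quintuplet eighths span one half) = 4; dotted quarter note = 3; half = 4; dotted half note = 6; quarter = 2; quarter note = 2; dotted quarter rest = 3; eighth note = 1; eighth note = 1; half note = 4.
Total: 4 + 3 + 4 + 6 + 2 + 2 + 3 + 1 + 1 + 4 = 30.
30 ÷ 11 = 2 complete bars with 8 left over.

2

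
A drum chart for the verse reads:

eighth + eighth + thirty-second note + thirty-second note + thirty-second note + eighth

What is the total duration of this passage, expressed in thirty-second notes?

Each duration in thirty-second notes: eighth = 4; eighth = 4; thirty-second note = 1; thirty-second note = 1; thirty-second note = 1; eighth = 4.
Total: 4 + 4 + 1 + 1 + 1 + 4 = 15 thirty-second notes.

15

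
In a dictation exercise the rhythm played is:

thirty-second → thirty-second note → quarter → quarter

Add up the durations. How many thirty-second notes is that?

18

Convert each value to thirty-second notes: thirty-second = 1; thirty-second note = 1; quarter = 8; quarter = 8.
Sum: 1 + 1 + 8 + 8 = 18 thirty-second notes.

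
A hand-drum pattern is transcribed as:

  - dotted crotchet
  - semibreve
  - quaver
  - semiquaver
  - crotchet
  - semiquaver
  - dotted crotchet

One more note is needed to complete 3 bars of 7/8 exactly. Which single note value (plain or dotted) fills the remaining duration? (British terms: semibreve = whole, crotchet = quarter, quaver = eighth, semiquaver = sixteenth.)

3 bars of 7/8 = 42 sixteenth notes.
In sixteenth notes: dotted crotchet = 6; semibreve = 16; quaver = 2; semiquaver = 1; crotchet = 4; semiquaver = 1; dotted crotchet = 6.
Adding: 6 + 16 + 2 + 1 + 4 + 1 + 6 = 36.
Remaining: 42 − 36 = 6 sixteenth notes, which is a dotted quarter note.

dotted quarter note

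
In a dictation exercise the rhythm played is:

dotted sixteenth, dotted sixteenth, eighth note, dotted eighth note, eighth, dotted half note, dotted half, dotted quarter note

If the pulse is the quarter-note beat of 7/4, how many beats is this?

10

One quarter-note beat = 8 thirty-second notes.
Working in thirty-second notes: dotted sixteenth = 3; dotted sixteenth = 3; eighth note = 4; dotted eighth note = 6; eighth = 4; dotted half note = 24; dotted half = 24; dotted quarter note = 12.
Adding: 3 + 3 + 4 + 6 + 4 + 24 + 24 + 12 = 80.
80 ÷ 8 = 10 beats.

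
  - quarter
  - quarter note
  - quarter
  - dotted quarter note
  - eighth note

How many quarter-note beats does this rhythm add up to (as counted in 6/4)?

5

One quarter-note beat = 2 eighth notes.
Express everything in eighth notes: quarter = 2; quarter note = 2; quarter = 2; dotted quarter note = 3; eighth note = 1.
Sum: 2 + 2 + 2 + 3 + 1 = 10.
10 ÷ 2 = 5 beats.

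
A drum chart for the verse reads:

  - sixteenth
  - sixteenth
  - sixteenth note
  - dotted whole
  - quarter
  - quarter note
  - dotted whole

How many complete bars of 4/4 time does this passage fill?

One bar of 4/4 = 16 sixteenth notes.
In sixteenth notes: sixteenth = 1; sixteenth = 1; sixteenth note = 1; dotted whole = 24; quarter = 4; quarter note = 4; dotted whole = 24.
Adding: 1 + 1 + 1 + 24 + 4 + 4 + 24 = 59.
59 ÷ 16 = 3 complete bars with 11 left over.

3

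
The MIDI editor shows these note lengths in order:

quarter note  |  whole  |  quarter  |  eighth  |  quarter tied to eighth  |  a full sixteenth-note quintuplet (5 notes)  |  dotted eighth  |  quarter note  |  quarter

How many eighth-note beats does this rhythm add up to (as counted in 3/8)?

One eighth-note beat = 2 sixteenth notes.
Working in sixteenth notes: quarter note = 4; whole = 16; quarter = 4; eighth = 2; quarter tied to eighth (quarter + eighth) = 6; a full sixteenth-note quintuplet (5 notes) (five quintuplet sixteenths span one quarter) = 4; dotted eighth = 3; quarter note = 4; quarter = 4.
Sum: 4 + 16 + 4 + 2 + 6 + 4 + 3 + 4 + 4 = 47.
47 ÷ 2 = 23.5 beats.

23.5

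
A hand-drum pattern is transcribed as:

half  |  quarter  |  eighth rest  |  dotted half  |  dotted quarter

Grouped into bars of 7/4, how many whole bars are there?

One bar of 7/4 = 14 eighth notes.
Express everything in eighth notes: half = 4; quarter = 2; eighth rest = 1; dotted half = 6; dotted quarter = 3.
Altogether 4 + 2 + 1 + 6 + 3 = 16.
16 ÷ 14 = 1 complete bar with 2 left over.

1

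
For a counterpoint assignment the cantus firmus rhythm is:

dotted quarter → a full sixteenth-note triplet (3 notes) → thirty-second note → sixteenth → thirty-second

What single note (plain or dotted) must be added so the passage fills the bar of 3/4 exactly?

The bar of 3/4 = 24 thirty-second notes.
Working in thirty-second notes: dotted quarter = 12; a full sixteenth-note triplet (3 notes) (three triplet sixteenths span one eighth) = 4; thirty-second note = 1; sixteenth = 2; thirty-second = 1.
Sum: 12 + 4 + 1 + 2 + 1 = 20.
Remaining: 24 − 20 = 4 thirty-second notes, which is a eighth note.

eighth note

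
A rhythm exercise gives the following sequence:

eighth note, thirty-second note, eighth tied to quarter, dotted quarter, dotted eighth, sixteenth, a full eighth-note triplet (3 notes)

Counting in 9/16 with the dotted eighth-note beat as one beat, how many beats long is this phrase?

7.5

One dotted eighth-note beat = 6 thirty-second notes.
Working in thirty-second notes: eighth note = 4; thirty-second note = 1; eighth tied to quarter (eighth + quarter) = 12; dotted quarter = 12; dotted eighth = 6; sixteenth = 2; a full eighth-note triplet (3 notes) (three triplet eighths span one quarter) = 8.
Total: 4 + 1 + 12 + 12 + 6 + 2 + 8 = 45.
45 ÷ 6 = 7.5 beats.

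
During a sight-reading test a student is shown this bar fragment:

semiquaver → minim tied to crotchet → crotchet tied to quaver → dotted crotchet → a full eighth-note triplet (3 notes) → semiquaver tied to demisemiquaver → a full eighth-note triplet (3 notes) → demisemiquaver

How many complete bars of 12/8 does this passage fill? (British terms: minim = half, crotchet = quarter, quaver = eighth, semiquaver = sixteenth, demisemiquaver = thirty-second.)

One bar of 12/8 = 48 thirty-second notes.
In thirty-second notes: semiquaver = 2; minim tied to crotchet (minim + crotchet) = 24; crotchet tied to quaver (crotchet + quaver) = 12; dotted crotchet = 12; a full eighth-note triplet (3 notes) (three triplet eighths span one quarter) = 8; semiquaver tied to demisemiquaver (semiquaver + demisemiquaver) = 3; a full eighth-note triplet (3 notes) (three triplet eighths span one quarter) = 8; demisemiquaver = 1.
Altogether 2 + 24 + 12 + 12 + 8 + 3 + 8 + 1 = 70.
70 ÷ 48 = 1 complete bar with 22 left over.

1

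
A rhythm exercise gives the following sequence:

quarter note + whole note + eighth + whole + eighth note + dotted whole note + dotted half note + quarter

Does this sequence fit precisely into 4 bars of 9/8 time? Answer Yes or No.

One bar of 9/8 = 9 eighth notes, so 4 bars = 36.
Convert each value to eighth notes: quarter note = 2; whole note = 8; eighth = 1; whole = 8; eighth note = 1; dotted whole note = 12; dotted half note = 6; quarter = 2.
Total: 2 + 8 + 1 + 8 + 1 + 12 + 6 + 2 = 40.
40 exceeds 36, so the answer is No.

No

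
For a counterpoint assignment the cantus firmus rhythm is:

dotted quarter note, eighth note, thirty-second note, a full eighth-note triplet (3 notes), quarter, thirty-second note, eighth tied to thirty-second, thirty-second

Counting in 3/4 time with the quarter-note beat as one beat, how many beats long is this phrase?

5

One quarter-note beat = 8 thirty-second notes.
Convert each value to thirty-second notes: dotted quarter note = 12; eighth note = 4; thirty-second note = 1; a full eighth-note triplet (3 notes) (three triplet eighths span one quarter) = 8; quarter = 8; thirty-second note = 1; eighth tied to thirty-second (eighth + thirty-second) = 5; thirty-second = 1.
Sum: 12 + 4 + 1 + 8 + 8 + 1 + 5 + 1 = 40.
40 ÷ 8 = 5 beats.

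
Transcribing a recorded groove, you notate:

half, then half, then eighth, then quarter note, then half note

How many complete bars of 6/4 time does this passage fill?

One bar of 6/4 = 12 eighth notes.
Express everything in eighth notes: half = 4; half = 4; eighth = 1; quarter note = 2; half note = 4.
Total: 4 + 4 + 1 + 2 + 4 = 15.
15 ÷ 12 = 1 complete bar with 3 left over.

1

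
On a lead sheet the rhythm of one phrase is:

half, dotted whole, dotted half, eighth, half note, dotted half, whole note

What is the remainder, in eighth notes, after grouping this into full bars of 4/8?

One bar of 4/8 = 4 eighth notes.
Working in eighth notes: half = 4; dotted whole = 12; dotted half = 6; eighth = 1; half note = 4; dotted half = 6; whole note = 8.
Adding: 4 + 12 + 6 + 1 + 4 + 6 + 8 = 41.
41 ÷ 4 = 10 complete bars with 1 eighth note remaining.

1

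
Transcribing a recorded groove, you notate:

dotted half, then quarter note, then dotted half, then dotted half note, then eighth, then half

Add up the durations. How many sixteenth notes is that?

50

Convert each value to sixteenth notes: dotted half = 12; quarter note = 4; dotted half = 12; dotted half note = 12; eighth = 2; half = 8.
Sum: 12 + 4 + 12 + 12 + 2 + 8 = 50 sixteenth notes.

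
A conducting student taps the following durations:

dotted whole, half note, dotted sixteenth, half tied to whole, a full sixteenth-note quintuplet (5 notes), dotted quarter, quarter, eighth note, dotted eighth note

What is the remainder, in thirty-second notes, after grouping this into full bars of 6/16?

One bar of 6/16 = 12 thirty-second notes.
Convert each value to thirty-second notes: dotted whole = 48; half note = 16; dotted sixteenth = 3; half tied to whole (half + whole) = 48; a full sixteenth-note quintuplet (5 notes) (five quintuplet sixteenths span one quarter) = 8; dotted quarter = 12; quarter = 8; eighth note = 4; dotted eighth note = 6.
Total: 48 + 16 + 3 + 48 + 8 + 12 + 8 + 4 + 6 = 153.
153 ÷ 12 = 12 complete bars with 9 thirty-second notes remaining.

9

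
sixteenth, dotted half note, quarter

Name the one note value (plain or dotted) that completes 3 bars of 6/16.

sixteenth note

3 bars of 6/16 = 18 sixteenth notes.
Each duration in sixteenth notes: sixteenth = 1; dotted half note = 12; quarter = 4.
Total: 1 + 12 + 4 = 17.
Remaining: 18 − 17 = 1 sixteenth note, which is a sixteenth note.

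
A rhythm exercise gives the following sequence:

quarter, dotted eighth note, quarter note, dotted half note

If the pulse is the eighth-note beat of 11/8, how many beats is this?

One eighth-note beat = 2 sixteenth notes.
Each duration in sixteenth notes: quarter = 4; dotted eighth note = 3; quarter note = 4; dotted half note = 12.
Total: 4 + 3 + 4 + 12 = 23.
23 ÷ 2 = 11.5 beats.

11.5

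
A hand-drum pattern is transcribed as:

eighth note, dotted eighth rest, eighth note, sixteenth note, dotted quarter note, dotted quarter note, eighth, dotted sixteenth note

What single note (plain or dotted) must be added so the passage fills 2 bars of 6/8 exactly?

2 bars of 6/8 = 48 thirty-second notes.
Express everything in thirty-second notes: eighth note = 4; dotted eighth rest = 6; eighth note = 4; sixteenth note = 2; dotted quarter note = 12; dotted quarter note = 12; eighth = 4; dotted sixteenth note = 3.
Altogether 4 + 6 + 4 + 2 + 12 + 12 + 4 + 3 = 47.
Remaining: 48 − 47 = 1 thirty-second note, which is a thirty-second note.

thirty-second note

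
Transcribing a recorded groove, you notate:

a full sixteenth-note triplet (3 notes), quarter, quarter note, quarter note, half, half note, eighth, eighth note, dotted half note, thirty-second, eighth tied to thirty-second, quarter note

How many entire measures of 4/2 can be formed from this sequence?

One bar of 4/2 = 64 thirty-second notes.
Each duration in thirty-second notes: a full sixteenth-note triplet (3 notes) (three triplet sixteenths span one eighth) = 4; quarter = 8; quarter note = 8; quarter note = 8; half = 16; half note = 16; eighth = 4; eighth note = 4; dotted half note = 24; thirty-second = 1; eighth tied to thirty-second (eighth + thirty-second) = 5; quarter note = 8.
Adding: 4 + 8 + 8 + 8 + 16 + 16 + 4 + 4 + 24 + 1 + 5 + 8 = 106.
106 ÷ 64 = 1 complete bar with 42 left over.

1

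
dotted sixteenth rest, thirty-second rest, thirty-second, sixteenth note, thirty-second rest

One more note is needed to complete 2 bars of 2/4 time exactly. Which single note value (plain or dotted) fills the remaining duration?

dotted half note

2 bars of 2/4 = 32 thirty-second notes.
Express everything in thirty-second notes: dotted sixteenth rest = 3; thirty-second rest = 1; thirty-second = 1; sixteenth note = 2; thirty-second rest = 1.
Total: 3 + 1 + 1 + 2 + 1 = 8.
Remaining: 32 − 8 = 24 thirty-second notes, which is a dotted half note.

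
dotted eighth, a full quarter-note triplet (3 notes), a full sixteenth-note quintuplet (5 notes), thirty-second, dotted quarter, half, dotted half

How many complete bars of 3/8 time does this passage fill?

One bar of 3/8 = 12 thirty-second notes.
Convert each value to thirty-second notes: dotted eighth = 6; a full quarter-note triplet (3 notes) (three triplet quarters span one half) = 16; a full sixteenth-note quintuplet (5 notes) (five quintuplet sixteenths span one quarter) = 8; thirty-second = 1; dotted quarter = 12; half = 16; dotted half = 24.
Total: 6 + 16 + 8 + 1 + 12 + 16 + 24 = 83.
83 ÷ 12 = 6 complete bars with 11 left over.

6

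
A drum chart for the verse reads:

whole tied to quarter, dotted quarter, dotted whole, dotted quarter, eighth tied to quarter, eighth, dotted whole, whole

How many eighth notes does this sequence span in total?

Each duration in eighth notes: whole tied to quarter (whole + quarter) = 10; dotted quarter = 3; dotted whole = 12; dotted quarter = 3; eighth tied to quarter (eighth + quarter) = 3; eighth = 1; dotted whole = 12; whole = 8.
Total: 10 + 3 + 12 + 3 + 3 + 1 + 12 + 8 = 52 eighth notes.

52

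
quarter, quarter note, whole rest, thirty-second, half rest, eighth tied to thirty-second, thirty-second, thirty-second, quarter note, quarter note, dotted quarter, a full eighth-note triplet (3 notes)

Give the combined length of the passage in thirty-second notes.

108

Express everything in thirty-second notes: quarter = 8; quarter note = 8; whole rest = 32; thirty-second = 1; half rest = 16; eighth tied to thirty-second (eighth + thirty-second) = 5; thirty-second = 1; thirty-second = 1; quarter note = 8; quarter note = 8; dotted quarter = 12; a full eighth-note triplet (3 notes) (three triplet eighths span one quarter) = 8.
Total: 8 + 8 + 32 + 1 + 16 + 5 + 1 + 1 + 8 + 8 + 12 + 8 = 108 thirty-second notes.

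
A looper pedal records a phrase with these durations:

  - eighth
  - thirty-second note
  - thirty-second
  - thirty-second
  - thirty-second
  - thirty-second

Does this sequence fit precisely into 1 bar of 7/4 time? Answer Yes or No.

No

One bar of 7/4 = 56 thirty-second notes.
Each duration in thirty-second notes: eighth = 4; thirty-second note = 1; thirty-second = 1; thirty-second = 1; thirty-second = 1; thirty-second = 1.
Total: 4 + 1 + 1 + 1 + 1 + 1 = 9.
9 falls short of 56, so the answer is No.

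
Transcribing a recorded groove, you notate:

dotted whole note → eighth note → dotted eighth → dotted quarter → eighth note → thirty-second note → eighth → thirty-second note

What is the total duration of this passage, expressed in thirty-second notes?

80

Each duration in thirty-second notes: dotted whole note = 48; eighth note = 4; dotted eighth = 6; dotted quarter = 12; eighth note = 4; thirty-second note = 1; eighth = 4; thirty-second note = 1.
Sum: 48 + 4 + 6 + 12 + 4 + 1 + 4 + 1 = 80 thirty-second notes.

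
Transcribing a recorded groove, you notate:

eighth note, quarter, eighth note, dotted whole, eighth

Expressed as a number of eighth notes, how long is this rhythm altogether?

17

Working in eighth notes: eighth note = 1; quarter = 2; eighth note = 1; dotted whole = 12; eighth = 1.
Adding: 1 + 2 + 1 + 12 + 1 = 17 eighth notes.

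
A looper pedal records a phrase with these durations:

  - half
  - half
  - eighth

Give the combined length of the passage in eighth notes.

9

Convert each value to eighth notes: half = 4; half = 4; eighth = 1.
Adding: 4 + 4 + 1 = 9 eighth notes.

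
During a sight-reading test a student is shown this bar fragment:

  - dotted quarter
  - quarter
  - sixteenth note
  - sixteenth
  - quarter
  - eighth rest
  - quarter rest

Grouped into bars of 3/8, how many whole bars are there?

3

One bar of 3/8 = 6 sixteenth notes.
In sixteenth notes: dotted quarter = 6; quarter = 4; sixteenth note = 1; sixteenth = 1; quarter = 4; eighth rest = 2; quarter rest = 4.
Altogether 6 + 4 + 1 + 1 + 4 + 2 + 4 = 22.
22 ÷ 6 = 3 complete bars with 4 left over.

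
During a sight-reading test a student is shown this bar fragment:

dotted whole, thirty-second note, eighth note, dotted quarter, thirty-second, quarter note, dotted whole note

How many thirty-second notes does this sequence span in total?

Each duration in thirty-second notes: dotted whole = 48; thirty-second note = 1; eighth note = 4; dotted quarter = 12; thirty-second = 1; quarter note = 8; dotted whole note = 48.
Altogether 48 + 1 + 4 + 12 + 1 + 8 + 48 = 122 thirty-second notes.

122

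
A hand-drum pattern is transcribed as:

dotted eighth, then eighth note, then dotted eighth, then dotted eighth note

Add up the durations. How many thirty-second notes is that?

In thirty-second notes: dotted eighth = 6; eighth note = 4; dotted eighth = 6; dotted eighth note = 6.
Total: 6 + 4 + 6 + 6 = 22 thirty-second notes.

22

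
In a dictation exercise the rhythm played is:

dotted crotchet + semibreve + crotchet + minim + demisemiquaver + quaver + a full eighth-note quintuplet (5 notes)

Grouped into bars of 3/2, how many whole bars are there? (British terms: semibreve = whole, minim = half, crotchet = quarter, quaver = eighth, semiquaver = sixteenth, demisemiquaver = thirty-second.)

One bar of 3/2 = 48 thirty-second notes.
Working in thirty-second notes: dotted crotchet = 12; semibreve = 32; crotchet = 8; minim = 16; demisemiquaver = 1; quaver = 4; a full eighth-note quintuplet (5 notes) (five quintuplet eighths span one half) = 16.
Altogether 12 + 32 + 8 + 16 + 1 + 4 + 16 = 89.
89 ÷ 48 = 1 complete bar with 41 left over.

1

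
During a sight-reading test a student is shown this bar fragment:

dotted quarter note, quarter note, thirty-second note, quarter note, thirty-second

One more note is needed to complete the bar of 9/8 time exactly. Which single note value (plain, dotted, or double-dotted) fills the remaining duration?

The bar of 9/8 = 36 thirty-second notes.
Convert each value to thirty-second notes: dotted quarter note = 12; quarter note = 8; thirty-second note = 1; quarter note = 8; thirty-second = 1.
Altogether 12 + 8 + 1 + 8 + 1 = 30.
Remaining: 36 − 30 = 6 thirty-second notes, which is a dotted eighth note.

dotted eighth note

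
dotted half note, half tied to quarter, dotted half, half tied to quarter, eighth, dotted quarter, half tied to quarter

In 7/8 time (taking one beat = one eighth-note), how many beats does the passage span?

34

One eighth-note beat = 2 sixteenth notes.
Convert each value to sixteenth notes: dotted half note = 12; half tied to quarter (half + quarter) = 12; dotted half = 12; half tied to quarter (half + quarter) = 12; eighth = 2; dotted quarter = 6; half tied to quarter (half + quarter) = 12.
Sum: 12 + 12 + 12 + 12 + 2 + 6 + 12 = 68.
68 ÷ 2 = 34 beats.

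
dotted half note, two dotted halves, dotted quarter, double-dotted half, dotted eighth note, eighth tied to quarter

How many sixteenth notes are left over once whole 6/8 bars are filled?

One bar of 6/8 = 12 sixteenth notes.
In sixteenth notes: dotted half note = 12; dotted half = 12; dotted half = 12; dotted quarter = 6; double-dotted half = 14; dotted eighth note = 3; eighth tied to quarter (eighth + quarter) = 6.
Adding: 12 + 12 + 12 + 6 + 14 + 3 + 6 = 65.
65 ÷ 12 = 5 complete bars with 5 sixteenth notes remaining.

5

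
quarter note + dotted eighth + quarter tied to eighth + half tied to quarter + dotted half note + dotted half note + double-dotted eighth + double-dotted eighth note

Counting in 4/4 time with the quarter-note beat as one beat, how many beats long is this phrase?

14

One quarter-note beat = 8 thirty-second notes.
Convert each value to thirty-second notes: quarter note = 8; dotted eighth = 6; quarter tied to eighth (quarter + eighth) = 12; half tied to quarter (half + quarter) = 24; dotted half note = 24; dotted half note = 24; double-dotted eighth = 7; double-dotted eighth note = 7.
Total: 8 + 6 + 12 + 24 + 24 + 24 + 7 + 7 = 112.
112 ÷ 8 = 14 beats.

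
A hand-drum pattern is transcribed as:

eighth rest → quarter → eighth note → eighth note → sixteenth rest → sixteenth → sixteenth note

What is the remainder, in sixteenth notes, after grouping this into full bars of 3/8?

One bar of 3/8 = 6 sixteenth notes.
Each duration in sixteenth notes: eighth rest = 2; quarter = 4; eighth note = 2; eighth note = 2; sixteenth rest = 1; sixteenth = 1; sixteenth note = 1.
Adding: 2 + 4 + 2 + 2 + 1 + 1 + 1 = 13.
13 ÷ 6 = 2 complete bars with 1 sixteenth note remaining.

1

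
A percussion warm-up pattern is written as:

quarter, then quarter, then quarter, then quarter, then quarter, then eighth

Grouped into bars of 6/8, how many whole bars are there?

One bar of 6/8 = 6 eighth notes.
Express everything in eighth notes: quarter = 2; quarter = 2; quarter = 2; quarter = 2; quarter = 2; eighth = 1.
Altogether 2 + 2 + 2 + 2 + 2 + 1 = 11.
11 ÷ 6 = 1 complete bar with 5 left over.

1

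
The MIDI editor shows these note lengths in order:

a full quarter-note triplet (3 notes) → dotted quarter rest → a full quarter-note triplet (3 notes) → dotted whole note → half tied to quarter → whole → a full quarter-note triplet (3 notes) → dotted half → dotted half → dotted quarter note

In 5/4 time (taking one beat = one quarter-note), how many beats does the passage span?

One quarter-note beat = 2 eighth notes.
Express everything in eighth notes: a full quarter-note triplet (3 notes) (three triplet quarters span one half) = 4; dotted quarter rest = 3; a full quarter-note triplet (3 notes) (three triplet quarters span one half) = 4; dotted whole note = 12; half tied to quarter (half + quarter) = 6; whole = 8; a full quarter-note triplet (3 notes) (three triplet quarters span one half) = 4; dotted half = 6; dotted half = 6; dotted quarter note = 3.
Adding: 4 + 3 + 4 + 12 + 6 + 8 + 4 + 6 + 6 + 3 = 56.
56 ÷ 2 = 28 beats.

28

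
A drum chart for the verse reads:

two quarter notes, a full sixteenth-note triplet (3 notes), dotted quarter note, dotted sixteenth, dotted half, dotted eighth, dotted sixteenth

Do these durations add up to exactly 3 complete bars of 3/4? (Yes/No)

No

One bar of 3/4 = 24 thirty-second notes, so 3 bars = 72.
Express everything in thirty-second notes: quarter note = 8; quarter note = 8; a full sixteenth-note triplet (3 notes) (three triplet sixteenths span one eighth) = 4; dotted quarter note = 12; dotted sixteenth = 3; dotted half = 24; dotted eighth = 6; dotted sixteenth = 3.
Altogether 8 + 8 + 4 + 12 + 3 + 24 + 6 + 3 = 68.
68 falls short of 72, so the answer is No.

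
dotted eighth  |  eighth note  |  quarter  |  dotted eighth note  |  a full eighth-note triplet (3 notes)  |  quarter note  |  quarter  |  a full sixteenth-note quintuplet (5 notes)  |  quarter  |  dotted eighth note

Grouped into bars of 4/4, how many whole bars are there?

One bar of 4/4 = 16 sixteenth notes.
Each duration in sixteenth notes: dotted eighth = 3; eighth note = 2; quarter = 4; dotted eighth note = 3; a full eighth-note triplet (3 notes) (three triplet eighths span one quarter) = 4; quarter note = 4; quarter = 4; a full sixteenth-note quintuplet (5 notes) (five quintuplet sixteenths span one quarter) = 4; quarter = 4; dotted eighth note = 3.
Sum: 3 + 2 + 4 + 3 + 4 + 4 + 4 + 4 + 4 + 3 = 35.
35 ÷ 16 = 2 complete bars with 3 left over.

2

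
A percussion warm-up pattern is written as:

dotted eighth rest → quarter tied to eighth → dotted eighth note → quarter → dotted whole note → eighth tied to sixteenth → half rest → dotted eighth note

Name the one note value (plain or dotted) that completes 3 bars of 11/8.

dotted half note

3 bars of 11/8 = 66 sixteenth notes.
Convert each value to sixteenth notes: dotted eighth rest = 3; quarter tied to eighth (quarter + eighth) = 6; dotted eighth note = 3; quarter = 4; dotted whole note = 24; eighth tied to sixteenth (eighth + sixteenth) = 3; half rest = 8; dotted eighth note = 3.
Adding: 3 + 6 + 3 + 4 + 24 + 3 + 8 + 3 = 54.
Remaining: 66 − 54 = 12 sixteenth notes, which is a dotted half note.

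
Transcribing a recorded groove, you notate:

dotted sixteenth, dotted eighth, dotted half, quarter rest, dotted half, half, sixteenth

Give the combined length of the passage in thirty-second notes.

Convert each value to thirty-second notes: dotted sixteenth = 3; dotted eighth = 6; dotted half = 24; quarter rest = 8; dotted half = 24; half = 16; sixteenth = 2.
Sum: 3 + 6 + 24 + 8 + 24 + 16 + 2 = 83 thirty-second notes.

83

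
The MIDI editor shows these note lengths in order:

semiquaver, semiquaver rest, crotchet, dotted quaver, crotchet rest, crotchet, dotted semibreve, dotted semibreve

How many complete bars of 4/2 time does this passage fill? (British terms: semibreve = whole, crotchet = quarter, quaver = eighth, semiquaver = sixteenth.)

One bar of 4/2 = 32 sixteenth notes.
In sixteenth notes: semiquaver = 1; semiquaver rest = 1; crotchet = 4; dotted quaver = 3; crotchet rest = 4; crotchet = 4; dotted semibreve = 24; dotted semibreve = 24.
Altogether 1 + 1 + 4 + 3 + 4 + 4 + 24 + 24 = 65.
65 ÷ 32 = 2 complete bars with 1 left over.

2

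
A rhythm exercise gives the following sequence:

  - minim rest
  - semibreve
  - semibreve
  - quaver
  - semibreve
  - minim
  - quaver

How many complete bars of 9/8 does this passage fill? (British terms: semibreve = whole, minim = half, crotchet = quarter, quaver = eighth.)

One bar of 9/8 = 9 eighth notes.
Express everything in eighth notes: minim rest = 4; semibreve = 8; semibreve = 8; quaver = 1; semibreve = 8; minim = 4; quaver = 1.
Altogether 4 + 8 + 8 + 1 + 8 + 4 + 1 = 34.
34 ÷ 9 = 3 complete bars with 7 left over.

3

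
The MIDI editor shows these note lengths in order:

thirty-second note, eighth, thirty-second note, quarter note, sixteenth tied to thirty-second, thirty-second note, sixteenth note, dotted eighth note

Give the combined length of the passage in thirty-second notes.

26

Each duration in thirty-second notes: thirty-second note = 1; eighth = 4; thirty-second note = 1; quarter note = 8; sixteenth tied to thirty-second (sixteenth + thirty-second) = 3; thirty-second note = 1; sixteenth note = 2; dotted eighth note = 6.
Total: 1 + 4 + 1 + 8 + 3 + 1 + 2 + 6 = 26 thirty-second notes.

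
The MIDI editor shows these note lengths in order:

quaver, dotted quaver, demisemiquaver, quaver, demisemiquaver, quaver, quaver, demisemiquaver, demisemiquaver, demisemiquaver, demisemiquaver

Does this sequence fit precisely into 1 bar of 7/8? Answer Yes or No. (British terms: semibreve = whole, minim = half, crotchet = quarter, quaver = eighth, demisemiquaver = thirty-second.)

One bar of 7/8 = 28 thirty-second notes.
Working in thirty-second notes: quaver = 4; dotted quaver = 6; demisemiquaver = 1; quaver = 4; demisemiquaver = 1; quaver = 4; quaver = 4; demisemiquaver = 1; demisemiquaver = 1; demisemiquaver = 1; demisemiquaver = 1.
Sum: 4 + 6 + 1 + 4 + 1 + 4 + 4 + 1 + 1 + 1 + 1 = 28.
28 equals 28, so the answer is Yes.

Yes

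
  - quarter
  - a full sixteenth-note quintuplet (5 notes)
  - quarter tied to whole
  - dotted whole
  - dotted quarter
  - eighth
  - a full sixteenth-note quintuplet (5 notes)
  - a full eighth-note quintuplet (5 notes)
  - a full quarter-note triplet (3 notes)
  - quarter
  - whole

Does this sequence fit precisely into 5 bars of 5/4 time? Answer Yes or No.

Yes

One bar of 5/4 = 10 eighth notes, so 5 bars = 50.
Convert each value to eighth notes: quarter = 2; a full sixteenth-note quintuplet (5 notes) (five quintuplet sixteenths span one quarter) = 2; quarter tied to whole (quarter + whole) = 10; dotted whole = 12; dotted quarter = 3; eighth = 1; a full sixteenth-note quintuplet (5 notes) (five quintuplet sixteenths span one quarter) = 2; a full eighth-note quintuplet (5 notes) (five quintuplet eighths span one half) = 4; a full quarter-note triplet (3 notes) (three triplet quarters span one half) = 4; quarter = 2; whole = 8.
Sum: 2 + 2 + 10 + 12 + 3 + 1 + 2 + 4 + 4 + 2 + 8 = 50.
50 equals 50, so the answer is Yes.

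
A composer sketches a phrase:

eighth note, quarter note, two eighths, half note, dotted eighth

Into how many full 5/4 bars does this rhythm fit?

1

One bar of 5/4 = 20 sixteenth notes.
Convert each value to sixteenth notes: eighth note = 2; quarter note = 4; eighth = 2; eighth = 2; half note = 8; dotted eighth = 3.
Altogether 2 + 4 + 2 + 2 + 8 + 3 = 21.
21 ÷ 20 = 1 complete bar with 1 left over.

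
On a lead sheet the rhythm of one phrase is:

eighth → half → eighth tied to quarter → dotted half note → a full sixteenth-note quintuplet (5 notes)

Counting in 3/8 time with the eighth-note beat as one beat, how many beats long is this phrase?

One eighth-note beat = 2 sixteenth notes.
Express everything in sixteenth notes: eighth = 2; half = 8; eighth tied to quarter (eighth + quarter) = 6; dotted half note = 12; a full sixteenth-note quintuplet (5 notes) (five quintuplet sixteenths span one quarter) = 4.
Altogether 2 + 8 + 6 + 12 + 4 = 32.
32 ÷ 2 = 16 beats.

16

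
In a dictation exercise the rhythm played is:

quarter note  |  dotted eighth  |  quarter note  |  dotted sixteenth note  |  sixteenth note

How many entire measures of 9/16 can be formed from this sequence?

One bar of 9/16 = 18 thirty-second notes.
In thirty-second notes: quarter note = 8; dotted eighth = 6; quarter note = 8; dotted sixteenth note = 3; sixteenth note = 2.
Adding: 8 + 6 + 8 + 3 + 2 = 27.
27 ÷ 18 = 1 complete bar with 9 left over.

1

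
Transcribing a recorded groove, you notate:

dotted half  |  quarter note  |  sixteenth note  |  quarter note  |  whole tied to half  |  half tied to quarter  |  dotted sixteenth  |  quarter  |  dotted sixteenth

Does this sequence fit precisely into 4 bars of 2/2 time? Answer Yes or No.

Yes

One bar of 2/2 = 32 thirty-second notes, so 4 bars = 128.
Convert each value to thirty-second notes: dotted half = 24; quarter note = 8; sixteenth note = 2; quarter note = 8; whole tied to half (whole + half) = 48; half tied to quarter (half + quarter) = 24; dotted sixteenth = 3; quarter = 8; dotted sixteenth = 3.
Total: 24 + 8 + 2 + 8 + 48 + 24 + 3 + 8 + 3 = 128.
128 equals 128, so the answer is Yes.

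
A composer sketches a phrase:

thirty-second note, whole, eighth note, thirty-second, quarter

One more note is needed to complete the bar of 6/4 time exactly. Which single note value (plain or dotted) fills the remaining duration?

sixteenth note

The bar of 6/4 = 48 thirty-second notes.
In thirty-second notes: thirty-second note = 1; whole = 32; eighth note = 4; thirty-second = 1; quarter = 8.
Sum: 1 + 32 + 4 + 1 + 8 = 46.
Remaining: 48 − 46 = 2 thirty-second notes, which is a sixteenth note.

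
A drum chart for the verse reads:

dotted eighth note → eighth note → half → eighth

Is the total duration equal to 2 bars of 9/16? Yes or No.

One bar of 9/16 = 9 sixteenth notes, so 2 bars = 18.
Convert each value to sixteenth notes: dotted eighth note = 3; eighth note = 2; half = 8; eighth = 2.
Sum: 3 + 2 + 8 + 2 = 15.
15 falls short of 18, so the answer is No.

No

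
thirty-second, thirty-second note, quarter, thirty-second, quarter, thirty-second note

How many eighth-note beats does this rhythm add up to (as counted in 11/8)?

5

One eighth-note beat = 4 thirty-second notes.
Working in thirty-second notes: thirty-second = 1; thirty-second note = 1; quarter = 8; thirty-second = 1; quarter = 8; thirty-second note = 1.
Adding: 1 + 1 + 8 + 1 + 8 + 1 = 20.
20 ÷ 4 = 5 beats.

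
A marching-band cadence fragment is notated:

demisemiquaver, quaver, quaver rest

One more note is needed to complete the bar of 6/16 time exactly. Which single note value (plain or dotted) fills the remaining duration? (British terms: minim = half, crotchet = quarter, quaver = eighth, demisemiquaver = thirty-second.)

The bar of 6/16 = 12 thirty-second notes.
In thirty-second notes: demisemiquaver = 1; quaver = 4; quaver rest = 4.
Sum: 1 + 4 + 4 = 9.
Remaining: 12 − 9 = 3 thirty-second notes, which is a dotted sixteenth note.

dotted sixteenth note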